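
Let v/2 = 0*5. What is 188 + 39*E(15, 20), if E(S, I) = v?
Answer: 188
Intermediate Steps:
v = 0 (v = 2*(0*5) = 2*0 = 0)
E(S, I) = 0
188 + 39*E(15, 20) = 188 + 39*0 = 188 + 0 = 188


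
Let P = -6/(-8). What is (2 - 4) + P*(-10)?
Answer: -19/2 ≈ -9.5000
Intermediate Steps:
P = 3/4 (P = -6*(-1/8) = 3/4 ≈ 0.75000)
(2 - 4) + P*(-10) = (2 - 4) + (3/4)*(-10) = -2 - 15/2 = -19/2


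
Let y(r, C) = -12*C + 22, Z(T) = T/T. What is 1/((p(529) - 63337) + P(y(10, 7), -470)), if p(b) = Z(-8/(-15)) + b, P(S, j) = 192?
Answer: -1/62615 ≈ -1.5971e-5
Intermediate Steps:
Z(T) = 1
y(r, C) = 22 - 12*C
p(b) = 1 + b
1/((p(529) - 63337) + P(y(10, 7), -470)) = 1/(((1 + 529) - 63337) + 192) = 1/((530 - 63337) + 192) = 1/(-62807 + 192) = 1/(-62615) = -1/62615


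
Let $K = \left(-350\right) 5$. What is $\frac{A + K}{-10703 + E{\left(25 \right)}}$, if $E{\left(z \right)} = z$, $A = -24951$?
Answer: $\frac{26701}{10678} \approx 2.5006$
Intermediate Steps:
$K = -1750$
$\frac{A + K}{-10703 + E{\left(25 \right)}} = \frac{-24951 - 1750}{-10703 + 25} = - \frac{26701}{-10678} = \left(-26701\right) \left(- \frac{1}{10678}\right) = \frac{26701}{10678}$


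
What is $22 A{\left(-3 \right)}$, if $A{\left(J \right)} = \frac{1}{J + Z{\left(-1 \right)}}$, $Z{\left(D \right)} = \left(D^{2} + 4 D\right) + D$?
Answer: $- \frac{22}{7} \approx -3.1429$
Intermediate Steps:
$Z{\left(D \right)} = D^{2} + 5 D$
$A{\left(J \right)} = \frac{1}{-4 + J}$ ($A{\left(J \right)} = \frac{1}{J - \left(5 - 1\right)} = \frac{1}{J - 4} = \frac{1}{-4 + J}$)
$22 A{\left(-3 \right)} = \frac{22}{-4 - 3} = \frac{22}{-7} = 22 \left(- \frac{1}{7}\right) = - \frac{22}{7}$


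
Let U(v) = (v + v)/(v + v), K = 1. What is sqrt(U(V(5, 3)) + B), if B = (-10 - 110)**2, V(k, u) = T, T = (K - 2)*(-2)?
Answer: sqrt(14401) ≈ 120.00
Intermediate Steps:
T = 2 (T = (1 - 2)*(-2) = -1*(-2) = 2)
V(k, u) = 2
B = 14400 (B = (-120)**2 = 14400)
U(v) = 1 (U(v) = (2*v)/((2*v)) = (2*v)*(1/(2*v)) = 1)
sqrt(U(V(5, 3)) + B) = sqrt(1 + 14400) = sqrt(14401)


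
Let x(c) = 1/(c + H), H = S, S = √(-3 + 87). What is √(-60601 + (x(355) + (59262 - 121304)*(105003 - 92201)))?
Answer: √(-281984411174 - 1588644570*√21)/√(355 + 2*√21) ≈ 28184.0*I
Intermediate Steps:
S = 2*√21 (S = √84 = 2*√21 ≈ 9.1651)
H = 2*√21 ≈ 9.1651
x(c) = 1/(c + 2*√21)
√(-60601 + (x(355) + (59262 - 121304)*(105003 - 92201))) = √(-60601 + (1/(355 + 2*√21) + (59262 - 121304)*(105003 - 92201))) = √(-60601 + (1/(355 + 2*√21) - 62042*12802)) = √(-60601 + (1/(355 + 2*√21) - 794261684)) = √(-60601 + (-794261684 + 1/(355 + 2*√21))) = √(-794322285 + 1/(355 + 2*√21))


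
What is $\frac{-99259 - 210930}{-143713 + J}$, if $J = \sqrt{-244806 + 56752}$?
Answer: $\frac{44578191757}{20653614423} + \frac{310189 i \sqrt{188054}}{20653614423} \approx 2.1584 + 0.0065129 i$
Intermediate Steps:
$J = i \sqrt{188054}$ ($J = \sqrt{-188054} = i \sqrt{188054} \approx 433.65 i$)
$\frac{-99259 - 210930}{-143713 + J} = \frac{-99259 - 210930}{-143713 + i \sqrt{188054}} = - \frac{310189}{-143713 + i \sqrt{188054}}$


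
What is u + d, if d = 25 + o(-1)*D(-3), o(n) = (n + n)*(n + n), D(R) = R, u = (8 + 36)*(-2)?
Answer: -75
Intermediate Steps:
u = -88 (u = 44*(-2) = -88)
o(n) = 4*n² (o(n) = (2*n)*(2*n) = 4*n²)
d = 13 (d = 25 + (4*(-1)²)*(-3) = 25 + (4*1)*(-3) = 25 + 4*(-3) = 25 - 12 = 13)
u + d = -88 + 13 = -75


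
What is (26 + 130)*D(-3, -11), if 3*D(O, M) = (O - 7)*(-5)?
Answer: 2600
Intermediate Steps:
D(O, M) = 35/3 - 5*O/3 (D(O, M) = ((O - 7)*(-5))/3 = ((-7 + O)*(-5))/3 = (35 - 5*O)/3 = 35/3 - 5*O/3)
(26 + 130)*D(-3, -11) = (26 + 130)*(35/3 - 5/3*(-3)) = 156*(35/3 + 5) = 156*(50/3) = 2600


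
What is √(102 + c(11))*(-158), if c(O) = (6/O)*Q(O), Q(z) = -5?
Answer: -316*√3003/11 ≈ -1574.2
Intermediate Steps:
c(O) = -30/O (c(O) = (6/O)*(-5) = -30/O)
√(102 + c(11))*(-158) = √(102 - 30/11)*(-158) = √(1092/11)*(-158) = (2*√3003/11)*(-158) = -316*√3003/11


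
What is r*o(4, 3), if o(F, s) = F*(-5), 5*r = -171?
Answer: 684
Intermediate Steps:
r = -171/5 (r = (⅕)*(-171) = -171/5 ≈ -34.200)
o(F, s) = -5*F
r*o(4, 3) = -(-171)*4 = -171/5*(-20) = 684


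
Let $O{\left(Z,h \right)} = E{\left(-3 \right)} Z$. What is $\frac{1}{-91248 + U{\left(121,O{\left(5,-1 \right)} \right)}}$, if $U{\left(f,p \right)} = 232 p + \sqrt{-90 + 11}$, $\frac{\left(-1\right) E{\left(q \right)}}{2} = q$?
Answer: $- \frac{84288}{7104467023} - \frac{i \sqrt{79}}{7104467023} \approx -1.1864 \cdot 10^{-5} - 1.2511 \cdot 10^{-9} i$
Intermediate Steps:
$E{\left(q \right)} = - 2 q$
$O{\left(Z,h \right)} = 6 Z$ ($O{\left(Z,h \right)} = \left(-2\right) \left(-3\right) Z = 6 Z$)
$U{\left(f,p \right)} = 232 p + i \sqrt{79}$ ($U{\left(f,p \right)} = 232 p + \sqrt{-79} = 232 p + i \sqrt{79}$)
$\frac{1}{-91248 + U{\left(121,O{\left(5,-1 \right)} \right)}} = \frac{1}{-91248 + \left(232 \cdot 6 \cdot 5 + i \sqrt{79}\right)} = \frac{1}{-91248 + \left(232 \cdot 30 + i \sqrt{79}\right)} = \frac{1}{-91248 + \left(6960 + i \sqrt{79}\right)} = \frac{1}{-84288 + i \sqrt{79}}$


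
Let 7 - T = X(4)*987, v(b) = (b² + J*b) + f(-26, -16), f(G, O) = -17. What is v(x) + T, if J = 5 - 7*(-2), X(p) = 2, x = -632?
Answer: 385432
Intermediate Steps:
J = 19 (J = 5 + 14 = 19)
v(b) = -17 + b² + 19*b (v(b) = (b² + 19*b) - 17 = -17 + b² + 19*b)
T = -1967 (T = 7 - 2*987 = 7 - 1*1974 = 7 - 1974 = -1967)
v(x) + T = (-17 + (-632)² + 19*(-632)) - 1967 = (-17 + 399424 - 12008) - 1967 = 387399 - 1967 = 385432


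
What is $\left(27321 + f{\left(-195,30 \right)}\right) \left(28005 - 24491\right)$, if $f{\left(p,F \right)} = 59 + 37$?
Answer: $96343338$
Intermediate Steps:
$f{\left(p,F \right)} = 96$
$\left(27321 + f{\left(-195,30 \right)}\right) \left(28005 - 24491\right) = \left(27321 + 96\right) \left(28005 - 24491\right) = 27417 \cdot 3514 = 96343338$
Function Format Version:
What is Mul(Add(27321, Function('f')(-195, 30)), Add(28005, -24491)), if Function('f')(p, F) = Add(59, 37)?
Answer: 96343338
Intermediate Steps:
Function('f')(p, F) = 96
Mul(Add(27321, Function('f')(-195, 30)), Add(28005, -24491)) = Mul(Add(27321, 96), Add(28005, -24491)) = Mul(27417, 3514) = 96343338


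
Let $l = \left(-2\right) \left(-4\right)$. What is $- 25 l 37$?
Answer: $-7400$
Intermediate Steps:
$l = 8$
$- 25 l 37 = \left(-25\right) 8 \cdot 37 = \left(-200\right) 37 = -7400$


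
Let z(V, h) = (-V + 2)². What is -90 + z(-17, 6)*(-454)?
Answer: -163984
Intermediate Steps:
z(V, h) = (2 - V)²
-90 + z(-17, 6)*(-454) = -90 + (-2 - 17)²*(-454) = -90 + (-19)²*(-454) = -90 + 361*(-454) = -90 - 163894 = -163984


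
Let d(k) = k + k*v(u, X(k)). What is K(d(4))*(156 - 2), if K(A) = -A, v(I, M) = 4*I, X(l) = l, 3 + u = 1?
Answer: 4312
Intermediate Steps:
u = -2 (u = -3 + 1 = -2)
d(k) = -7*k (d(k) = k + k*(4*(-2)) = k + k*(-8) = k - 8*k = -7*k)
K(d(4))*(156 - 2) = (-(-7)*4)*(156 - 2) = -1*(-28)*154 = 28*154 = 4312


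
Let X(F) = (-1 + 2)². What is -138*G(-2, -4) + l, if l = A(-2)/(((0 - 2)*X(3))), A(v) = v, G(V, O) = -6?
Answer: 829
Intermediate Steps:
X(F) = 1 (X(F) = 1² = 1)
l = 1 (l = -2/(0 - 2) = -2/((-2*1)) = -2/(-2) = -2*(-½) = 1)
-138*G(-2, -4) + l = -138*(-6) + 1 = 828 + 1 = 829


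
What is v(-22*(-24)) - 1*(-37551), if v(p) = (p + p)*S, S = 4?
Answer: 41775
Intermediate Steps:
v(p) = 8*p (v(p) = (p + p)*4 = (2*p)*4 = 8*p)
v(-22*(-24)) - 1*(-37551) = 8*(-22*(-24)) - 1*(-37551) = 8*528 + 37551 = 4224 + 37551 = 41775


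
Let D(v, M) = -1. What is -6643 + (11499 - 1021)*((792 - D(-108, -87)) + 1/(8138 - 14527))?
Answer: 53044093401/6389 ≈ 8.3024e+6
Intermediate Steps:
-6643 + (11499 - 1021)*((792 - D(-108, -87)) + 1/(8138 - 14527)) = -6643 + (11499 - 1021)*((792 - 1*(-1)) + 1/(8138 - 14527)) = -6643 + 10478*((792 + 1) + 1/(-6389)) = -6643 + 10478*(793 - 1/6389) = -6643 + 10478*(5066476/6389) = -6643 + 53086535528/6389 = 53044093401/6389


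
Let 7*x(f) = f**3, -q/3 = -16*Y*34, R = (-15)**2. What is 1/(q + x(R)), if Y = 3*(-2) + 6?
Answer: 7/11390625 ≈ 6.1454e-7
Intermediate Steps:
Y = 0 (Y = -6 + 6 = 0)
R = 225
q = 0 (q = -3*(-16*0)*34 = -0*34 = -3*0 = 0)
x(f) = f**3/7
1/(q + x(R)) = 1/(0 + (1/7)*225**3) = 1/(0 + (1/7)*11390625) = 1/(0 + 11390625/7) = 1/(11390625/7) = 7/11390625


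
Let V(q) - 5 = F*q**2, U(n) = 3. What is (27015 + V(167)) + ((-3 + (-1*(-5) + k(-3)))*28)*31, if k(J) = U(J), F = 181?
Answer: 5079269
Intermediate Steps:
k(J) = 3
V(q) = 5 + 181*q**2
(27015 + V(167)) + ((-3 + (-1*(-5) + k(-3)))*28)*31 = (27015 + (5 + 181*167**2)) + ((-3 + (-1*(-5) + 3))*28)*31 = (27015 + (5 + 181*27889)) + ((-3 + (5 + 3))*28)*31 = (27015 + (5 + 5047909)) + ((-3 + 8)*28)*31 = (27015 + 5047914) + (5*28)*31 = 5074929 + 140*31 = 5074929 + 4340 = 5079269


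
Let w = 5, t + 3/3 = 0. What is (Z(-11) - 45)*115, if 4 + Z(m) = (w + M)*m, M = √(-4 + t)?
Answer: -11960 - 1265*I*√5 ≈ -11960.0 - 2828.6*I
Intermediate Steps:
t = -1 (t = -1 + 0 = -1)
M = I*√5 (M = √(-4 - 1) = √(-5) = I*√5 ≈ 2.2361*I)
Z(m) = -4 + m*(5 + I*√5) (Z(m) = -4 + (5 + I*√5)*m = -4 + m*(5 + I*√5))
(Z(-11) - 45)*115 = ((-4 + 5*(-11) + I*(-11)*√5) - 45)*115 = ((-4 - 55 - 11*I*√5) - 45)*115 = ((-59 - 11*I*√5) - 45)*115 = (-104 - 11*I*√5)*115 = -11960 - 1265*I*√5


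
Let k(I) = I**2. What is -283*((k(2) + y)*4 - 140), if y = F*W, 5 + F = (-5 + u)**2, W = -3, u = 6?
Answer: 21508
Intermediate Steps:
F = -4 (F = -5 + (-5 + 6)**2 = -5 + 1**2 = -5 + 1 = -4)
y = 12 (y = -4*(-3) = 12)
-283*((k(2) + y)*4 - 140) = -283*((2**2 + 12)*4 - 140) = -283*((4 + 12)*4 - 140) = -283*(16*4 - 140) = -283*(64 - 140) = -283*(-76) = 21508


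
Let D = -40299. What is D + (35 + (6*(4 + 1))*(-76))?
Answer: -42544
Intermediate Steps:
D + (35 + (6*(4 + 1))*(-76)) = -40299 + (35 + (6*(4 + 1))*(-76)) = -40299 + (35 + (6*5)*(-76)) = -40299 + (35 + 30*(-76)) = -40299 + (35 - 2280) = -40299 - 2245 = -42544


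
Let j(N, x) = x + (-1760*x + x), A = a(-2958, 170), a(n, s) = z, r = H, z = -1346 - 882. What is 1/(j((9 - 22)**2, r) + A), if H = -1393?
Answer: 1/2446666 ≈ 4.0872e-7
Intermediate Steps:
z = -2228
r = -1393
a(n, s) = -2228
A = -2228
j(N, x) = -1758*x (j(N, x) = x - 1759*x = -1758*x)
1/(j((9 - 22)**2, r) + A) = 1/(-1758*(-1393) - 2228) = 1/(2448894 - 2228) = 1/2446666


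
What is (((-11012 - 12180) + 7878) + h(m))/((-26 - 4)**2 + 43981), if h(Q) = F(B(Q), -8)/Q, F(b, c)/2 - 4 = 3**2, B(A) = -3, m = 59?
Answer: -903500/2647979 ≈ -0.34120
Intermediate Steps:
F(b, c) = 26 (F(b, c) = 8 + 2*3**2 = 8 + 2*9 = 8 + 18 = 26)
h(Q) = 26/Q
(((-11012 - 12180) + 7878) + h(m))/((-26 - 4)**2 + 43981) = (((-11012 - 12180) + 7878) + 26/59)/((-26 - 4)**2 + 43981) = ((-23192 + 7878) + 26*(1/59))/((-30)**2 + 43981) = (-15314 + 26/59)/(900 + 43981) = -903500/59/44881 = -903500/59*1/44881 = -903500/2647979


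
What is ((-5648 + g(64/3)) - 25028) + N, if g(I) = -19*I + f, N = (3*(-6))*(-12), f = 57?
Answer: -92425/3 ≈ -30808.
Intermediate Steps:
N = 216 (N = -18*(-12) = 216)
g(I) = 57 - 19*I (g(I) = -19*I + 57 = 57 - 19*I)
((-5648 + g(64/3)) - 25028) + N = ((-5648 + (57 - 1216/3)) - 25028) + 216 = ((-5648 - 1045/3) - 25028) + 216 = (-17989/3 - 25028) + 216 = -93073/3 + 216 = -92425/3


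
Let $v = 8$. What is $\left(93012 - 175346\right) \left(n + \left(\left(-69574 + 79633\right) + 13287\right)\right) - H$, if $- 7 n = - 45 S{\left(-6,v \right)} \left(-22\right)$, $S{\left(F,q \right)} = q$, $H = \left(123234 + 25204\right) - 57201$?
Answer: $-1829105761$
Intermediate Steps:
$H = 91237$ ($H = 148438 - 57201 = 91237$)
$n = - \frac{7920}{7}$ ($n = - \frac{\left(-45\right) 8 \left(-22\right)}{7} = - \frac{\left(-360\right) \left(-22\right)}{7} = \left(- \frac{1}{7}\right) 7920 = - \frac{7920}{7} \approx -1131.4$)
$\left(93012 - 175346\right) \left(n + \left(\left(-69574 + 79633\right) + 13287\right)\right) - H = \left(93012 - 175346\right) \left(- \frac{7920}{7} + \left(\left(-69574 + 79633\right) + 13287\right)\right) - 91237 = - 82334 \left(- \frac{7920}{7} + \left(10059 + 13287\right)\right) - 91237 = - 82334 \left(- \frac{7920}{7} + 23346\right) - 91237 = \left(-82334\right) \frac{155502}{7} - 91237 = -1829014524 - 91237 = -1829105761$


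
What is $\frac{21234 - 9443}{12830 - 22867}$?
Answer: $- \frac{11791}{10037} \approx -1.1748$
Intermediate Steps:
$\frac{21234 - 9443}{12830 - 22867} = \frac{11791}{-10037} = 11791 \left(- \frac{1}{10037}\right) = - \frac{11791}{10037}$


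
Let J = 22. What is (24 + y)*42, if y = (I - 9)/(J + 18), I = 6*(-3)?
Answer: 19593/20 ≈ 979.65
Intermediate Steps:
I = -18
y = -27/40 (y = (-18 - 9)/(22 + 18) = -27/40 ≈ -0.67500)
(24 + y)*42 = (24 - 27/40)*42 = (933/40)*42 = 19593/20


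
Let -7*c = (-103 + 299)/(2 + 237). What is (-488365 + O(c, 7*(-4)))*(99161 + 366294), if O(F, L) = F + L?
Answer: -54330679384525/239 ≈ -2.2732e+11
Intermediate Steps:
c = -28/239 (c = -(-103 + 299)/(7*(2 + 237)) = -28/239 ≈ -0.11715)
(-488365 + O(c, 7*(-4)))*(99161 + 366294) = (-488365 + (-28/239 + 7*(-4)))*(99161 + 366294) = (-488365 + (-28/239 - 28))*465455 = (-488365 - 6720/239)*465455 = -116725955/239*465455 = -54330679384525/239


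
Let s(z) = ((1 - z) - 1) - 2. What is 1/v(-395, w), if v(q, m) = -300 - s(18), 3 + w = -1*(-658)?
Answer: -1/280 ≈ -0.0035714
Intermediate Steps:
w = 655 (w = -3 - 1*(-658) = -3 + 658 = 655)
s(z) = -2 - z (s(z) = -z - 2 = -2 - z)
v(q, m) = -280 (v(q, m) = -300 - (-2 - 1*18) = -300 - (-2 - 18) = -300 - 1*(-20) = -300 + 20 = -280)
1/v(-395, w) = 1/(-280) = -1/280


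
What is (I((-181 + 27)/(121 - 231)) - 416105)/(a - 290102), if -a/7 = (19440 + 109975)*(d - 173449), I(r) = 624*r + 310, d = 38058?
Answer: -2074607/613255468765 ≈ -3.3829e-6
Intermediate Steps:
I(r) = 310 + 624*r
a = 122651383855 (a = -7*(19440 + 109975)*(38058 - 173449) = -905905*(-135391) = -7*(-17521626265) = 122651383855)
(I((-181 + 27)/(121 - 231)) - 416105)/(a - 290102) = ((310 + 624*((-181 + 27)/(121 - 231))) - 416105)/(122651383855 - 290102) = ((310 + 624*(-154/(-110))) - 416105)/122651093753 = ((310 + 624*(-154*(-1/110))) - 416105)*(1/122651093753) = ((310 + 624*(7/5)) - 416105)*(1/122651093753) = ((310 + 4368/5) - 416105)*(1/122651093753) = (5918/5 - 416105)*(1/122651093753) = -2074607/5*1/122651093753 = -2074607/613255468765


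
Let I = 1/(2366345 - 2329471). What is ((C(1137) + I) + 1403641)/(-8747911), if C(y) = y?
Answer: -51799783973/322570470214 ≈ -0.16058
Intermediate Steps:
I = 1/36874 ≈ 2.7119e-5
((C(1137) + I) + 1403641)/(-8747911) = ((1137 + 1/36874) + 1403641)/(-8747911) = (41925739/36874 + 1403641)*(-1/8747911) = (51799783973/36874)*(-1/8747911) = -51799783973/322570470214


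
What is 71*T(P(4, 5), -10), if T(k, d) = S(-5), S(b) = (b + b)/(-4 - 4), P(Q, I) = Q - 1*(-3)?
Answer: 355/4 ≈ 88.750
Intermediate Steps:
P(Q, I) = 3 + Q (P(Q, I) = Q + 3 = 3 + Q)
S(b) = -b/4 (S(b) = (2*b)/(-8) = (2*b)*(-1/8) = -b/4)
T(k, d) = 5/4 (T(k, d) = -1/4*(-5) = 5/4)
71*T(P(4, 5), -10) = 71*(5/4) = 355/4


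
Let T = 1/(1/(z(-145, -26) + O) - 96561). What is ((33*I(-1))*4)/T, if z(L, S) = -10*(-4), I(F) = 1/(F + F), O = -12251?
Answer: 77821020552/12211 ≈ 6.3730e+6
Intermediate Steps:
I(F) = 1/(2*F)
z(L, S) = 40
T = -12211/1179106372 (T = 1/(1/(40 - 12251) - 96561) = 1/(1/(-12211) - 96561) = 1/(-1/12211 - 96561) = 1/(-1179106372/12211) = -12211/1179106372 ≈ -1.0356e-5)
((33*I(-1))*4)/T = ((33*((½)/(-1)))*4)/(-12211/1179106372) = ((33*((½)*(-1)))*4)*(-1179106372/12211) = ((33*(-½))*4)*(-1179106372/12211) = -33/2*4*(-1179106372/12211) = -66*(-1179106372/12211) = 77821020552/12211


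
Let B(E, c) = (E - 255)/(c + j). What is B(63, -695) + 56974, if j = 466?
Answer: 13047238/229 ≈ 56975.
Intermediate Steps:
B(E, c) = (-255 + E)/(466 + c) (B(E, c) = (E - 255)/(c + 466) = (-255 + E)/(466 + c))
B(63, -695) + 56974 = (-255 + 63)/(466 - 695) + 56974 = -192/(-229) + 56974 = -1/229*(-192) + 56974 = 192/229 + 56974 = 13047238/229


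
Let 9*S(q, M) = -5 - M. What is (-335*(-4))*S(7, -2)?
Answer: -1340/3 ≈ -446.67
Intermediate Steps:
S(q, M) = -5/9 - M/9 (S(q, M) = (-5 - M)/9 = -5/9 - M/9)
(-335*(-4))*S(7, -2) = (-335*(-4))*(-5/9 - ⅑*(-2)) = 1340*(-5/9 + 2/9) = 1340*(-⅓) = -1340/3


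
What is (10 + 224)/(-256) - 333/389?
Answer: -88137/49792 ≈ -1.7701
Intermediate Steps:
(10 + 224)/(-256) - 333/389 = 234*(-1/256) - 333*1/389 = -117/128 - 333/389 = -88137/49792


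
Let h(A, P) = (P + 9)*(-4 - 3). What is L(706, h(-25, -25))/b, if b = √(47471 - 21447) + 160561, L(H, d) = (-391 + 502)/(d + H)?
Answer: 17822271/21087883514146 - 111*√6506/10543941757073 ≈ 8.4429e-7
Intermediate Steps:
h(A, P) = -63 - 7*P (h(A, P) = (9 + P)*(-7) = -63 - 7*P)
L(H, d) = 111/(H + d)
b = 160561 + 2*√6506 (b = √26024 + 160561 = 2*√6506 + 160561 = 160561 + 2*√6506 ≈ 1.6072e+5)
L(706, h(-25, -25))/b = (111/(706 + (-63 - 7*(-25))))/(160561 + 2*√6506) = (111/(706 + (-63 + 175)))/(160561 + 2*√6506) = (111/(706 + 112))/(160561 + 2*√6506) = (111/818)/(160561 + 2*√6506) = (111*(1/818))/(160561 + 2*√6506) = 111/(818*(160561 + 2*√6506))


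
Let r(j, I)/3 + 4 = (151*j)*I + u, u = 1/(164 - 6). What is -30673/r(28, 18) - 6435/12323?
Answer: -291840852187/444507899169 ≈ -0.65655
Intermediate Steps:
u = 1/158 ≈ 0.0063291
r(j, I) = -1893/158 + 453*I*j (r(j, I) = -12 + 3*((151*j)*I + 1/158) = -12 + 3*(151*I*j + 1/158) = -12 + 3*(1/158 + 151*I*j) = -12 + (3/158 + 453*I*j) = -1893/158 + 453*I*j)
-30673/r(28, 18) - 6435/12323 = -30673/(-1893/158 + 453*18*28) - 6435/12323 = -30673/(-1893/158 + 228312) - 6435*1/12323 = -30673/36071403/158 - 6435/12323 = -30673*158/36071403 - 6435/12323 = -4846334/36071403 - 6435/12323 = -291840852187/444507899169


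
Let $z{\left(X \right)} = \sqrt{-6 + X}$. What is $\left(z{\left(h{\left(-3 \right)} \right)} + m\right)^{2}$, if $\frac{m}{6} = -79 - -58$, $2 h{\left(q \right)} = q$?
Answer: $\frac{\left(252 - i \sqrt{30}\right)^{2}}{4} \approx 15869.0 - 690.13 i$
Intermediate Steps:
$h{\left(q \right)} = \frac{q}{2}$
$m = -126$ ($m = 6 \left(-79 - -58\right) = 6 \left(-79 + 58\right) = 6 \left(-21\right) = -126$)
$\left(z{\left(h{\left(-3 \right)} \right)} + m\right)^{2} = \left(\sqrt{-6 + \frac{1}{2} \left(-3\right)} - 126\right)^{2} = \left(\sqrt{-6 - \frac{3}{2}} - 126\right)^{2} = \left(\sqrt{- \frac{15}{2}} - 126\right)^{2} = \left(\frac{i \sqrt{30}}{2} - 126\right)^{2} = \left(-126 + \frac{i \sqrt{30}}{2}\right)^{2}$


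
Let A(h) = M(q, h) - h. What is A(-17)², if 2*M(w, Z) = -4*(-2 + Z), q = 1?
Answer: 3025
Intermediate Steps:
M(w, Z) = 4 - 2*Z (M(w, Z) = (-4*(-2 + Z))/2 = (8 - 4*Z)/2 = 4 - 2*Z)
A(h) = 4 - 3*h (A(h) = (4 - 2*h) - h = 4 - 3*h)
A(-17)² = (4 - 3*(-17))² = (4 + 51)² = 55² = 3025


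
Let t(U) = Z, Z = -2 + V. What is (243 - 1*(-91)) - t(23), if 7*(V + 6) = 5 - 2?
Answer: 2391/7 ≈ 341.57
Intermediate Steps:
V = -39/7 (V = -6 + (5 - 2)/7 = -6 + (1/7)*3 = -6 + 3/7 = -39/7 ≈ -5.5714)
Z = -53/7 (Z = -2 - 39/7 = -53/7 ≈ -7.5714)
t(U) = -53/7
(243 - 1*(-91)) - t(23) = (243 - 1*(-91)) - 1*(-53/7) = (243 + 91) + 53/7 = 334 + 53/7 = 2391/7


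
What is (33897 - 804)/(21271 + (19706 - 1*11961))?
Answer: 3677/3224 ≈ 1.1405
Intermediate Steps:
(33897 - 804)/(21271 + (19706 - 1*11961)) = 33093/(21271 + (19706 - 11961)) = 33093/(21271 + 7745) = 33093/29016 = 33093*(1/29016) = 3677/3224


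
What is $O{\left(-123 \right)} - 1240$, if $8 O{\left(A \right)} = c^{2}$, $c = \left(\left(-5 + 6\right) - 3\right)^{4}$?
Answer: $-1208$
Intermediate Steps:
$c = 16$ ($c = \left(1 - 3\right)^{4} = \left(-2\right)^{4} = 16$)
$O{\left(A \right)} = 32$ ($O{\left(A \right)} = \frac{16^{2}}{8} = \frac{1}{8} \cdot 256 = 32$)
$O{\left(-123 \right)} - 1240 = 32 - 1240 = -1208$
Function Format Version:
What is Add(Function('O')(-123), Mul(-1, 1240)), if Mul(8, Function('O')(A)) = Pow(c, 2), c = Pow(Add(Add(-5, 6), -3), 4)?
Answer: -1208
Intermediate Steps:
c = 16 (c = Pow(Add(1, -3), 4) = Pow(-2, 4) = 16)
Function('O')(A) = 32 (Function('O')(A) = Mul(Rational(1, 8), Pow(16, 2)) = Mul(Rational(1, 8), 256) = 32)
Add(Function('O')(-123), Mul(-1, 1240)) = Add(32, Mul(-1, 1240)) = Add(32, -1240) = -1208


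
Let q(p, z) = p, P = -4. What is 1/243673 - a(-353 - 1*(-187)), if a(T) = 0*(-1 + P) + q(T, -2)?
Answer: 40449719/243673 ≈ 166.00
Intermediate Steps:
a(T) = T (a(T) = 0*(-1 - 4) + T = 0*(-5) + T = 0 + T = T)
1/243673 - a(-353 - 1*(-187)) = 1/243673 - (-353 - 1*(-187)) = 1/243673 - (-353 + 187) = 1/243673 - 1*(-166) = 1/243673 + 166 = 40449719/243673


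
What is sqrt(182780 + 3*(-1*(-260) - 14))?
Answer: sqrt(183518) ≈ 428.39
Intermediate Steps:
sqrt(182780 + 3*(-1*(-260) - 14)) = sqrt(182780 + 3*(260 - 14)) = sqrt(182780 + 3*246) = sqrt(182780 + 738) = sqrt(183518)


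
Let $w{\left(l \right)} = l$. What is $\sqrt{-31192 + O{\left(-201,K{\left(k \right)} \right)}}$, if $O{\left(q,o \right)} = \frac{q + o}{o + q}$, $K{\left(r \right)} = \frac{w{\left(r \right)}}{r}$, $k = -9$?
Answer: $i \sqrt{31191} \approx 176.61 i$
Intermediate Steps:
$K{\left(r \right)} = 1$ ($K{\left(r \right)} = \frac{r}{r} = 1$)
$O{\left(q,o \right)} = 1$ ($O{\left(q,o \right)} = \frac{o + q}{o + q} = 1$)
$\sqrt{-31192 + O{\left(-201,K{\left(k \right)} \right)}} = \sqrt{-31192 + 1} = \sqrt{-31191} = i \sqrt{31191}$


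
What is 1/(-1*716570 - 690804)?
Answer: -1/1407374 ≈ -7.1054e-7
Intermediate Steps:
1/(-1*716570 - 690804) = 1/(-716570 - 690804) = 1/(-1407374) = -1/1407374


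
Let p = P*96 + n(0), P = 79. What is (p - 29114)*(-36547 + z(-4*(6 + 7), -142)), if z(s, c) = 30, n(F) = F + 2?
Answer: 786137976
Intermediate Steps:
n(F) = 2 + F
p = 7586 (p = 79*96 + (2 + 0) = 7584 + 2 = 7586)
(p - 29114)*(-36547 + z(-4*(6 + 7), -142)) = (7586 - 29114)*(-36547 + 30) = -21528*(-36517) = 786137976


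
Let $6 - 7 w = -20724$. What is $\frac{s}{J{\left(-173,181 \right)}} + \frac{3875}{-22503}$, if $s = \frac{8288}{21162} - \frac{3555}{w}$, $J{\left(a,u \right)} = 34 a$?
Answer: $- \frac{37003435688043}{215059032824948} \approx -0.17206$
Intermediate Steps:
$w = \frac{20730}{7}$ ($w = \frac{6}{7} - - \frac{20724}{7} = \frac{6}{7} + \frac{20724}{7} = \frac{20730}{7} \approx 2961.4$)
$s = - \frac{11826871}{14622942}$ ($s = \frac{8288}{21162} - \frac{3555}{\frac{20730}{7}} = 8288 \cdot \frac{1}{21162} - \frac{1659}{1382} = \frac{4144}{10581} - \frac{1659}{1382} = - \frac{11826871}{14622942} \approx -0.80879$)
$\frac{s}{J{\left(-173,181 \right)}} + \frac{3875}{-22503} = - \frac{11826871}{14622942 \cdot 34 \left(-173\right)} + \frac{3875}{-22503} = - \frac{11826871}{14622942 \left(-5882\right)} + 3875 \left(- \frac{1}{22503}\right) = \left(- \frac{11826871}{14622942}\right) \left(- \frac{1}{5882}\right) - \frac{3875}{22503} = \frac{11826871}{86012144844} - \frac{3875}{22503} = - \frac{37003435688043}{215059032824948}$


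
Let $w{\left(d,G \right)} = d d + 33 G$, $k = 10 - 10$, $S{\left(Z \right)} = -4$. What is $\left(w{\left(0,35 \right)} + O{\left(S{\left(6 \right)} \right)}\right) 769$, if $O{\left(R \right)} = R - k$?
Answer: $885119$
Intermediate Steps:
$k = 0$ ($k = 10 - 10 = 0$)
$O{\left(R \right)} = R$ ($O{\left(R \right)} = R - 0 = R + 0 = R$)
$w{\left(d,G \right)} = d^{2} + 33 G$
$\left(w{\left(0,35 \right)} + O{\left(S{\left(6 \right)} \right)}\right) 769 = \left(\left(0^{2} + 33 \cdot 35\right) - 4\right) 769 = \left(\left(0 + 1155\right) - 4\right) 769 = \left(1155 - 4\right) 769 = 1151 \cdot 769 = 885119$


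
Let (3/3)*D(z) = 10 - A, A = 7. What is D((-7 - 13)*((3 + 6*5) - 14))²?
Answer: 9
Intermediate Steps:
D(z) = 3 (D(z) = 10 - 1*7 = 10 - 7 = 3)
D((-7 - 13)*((3 + 6*5) - 14))² = 3² = 9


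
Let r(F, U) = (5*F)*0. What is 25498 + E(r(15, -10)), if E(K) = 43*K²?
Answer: 25498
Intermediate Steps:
r(F, U) = 0
25498 + E(r(15, -10)) = 25498 + 43*0² = 25498 + 43*0 = 25498 + 0 = 25498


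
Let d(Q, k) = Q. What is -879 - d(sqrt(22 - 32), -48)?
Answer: -879 - I*sqrt(10) ≈ -879.0 - 3.1623*I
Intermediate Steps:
-879 - d(sqrt(22 - 32), -48) = -879 - sqrt(22 - 32) = -879 - sqrt(-10) = -879 - I*sqrt(10)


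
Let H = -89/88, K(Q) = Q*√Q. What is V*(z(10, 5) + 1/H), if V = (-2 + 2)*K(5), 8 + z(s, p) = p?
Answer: 0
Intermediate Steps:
z(s, p) = -8 + p
K(Q) = Q^(3/2)
H = -89/88 (H = -89*1/88 = -89/88 ≈ -1.0114)
V = 0 (V = (-2 + 2)*5^(3/2) = 0*(5*√5) = 0)
V*(z(10, 5) + 1/H) = 0*((-8 + 5) + 1/(-89/88)) = 0*(-3 - 88/89) = 0*(-355/89) = 0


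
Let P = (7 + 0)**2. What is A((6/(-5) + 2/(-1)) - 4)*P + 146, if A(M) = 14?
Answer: 832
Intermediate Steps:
P = 49 (P = 7**2 = 49)
A((6/(-5) + 2/(-1)) - 4)*P + 146 = 14*49 + 146 = 686 + 146 = 832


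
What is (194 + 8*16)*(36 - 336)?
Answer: -96600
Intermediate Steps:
(194 + 8*16)*(36 - 336) = (194 + 128)*(-300) = 322*(-300) = -96600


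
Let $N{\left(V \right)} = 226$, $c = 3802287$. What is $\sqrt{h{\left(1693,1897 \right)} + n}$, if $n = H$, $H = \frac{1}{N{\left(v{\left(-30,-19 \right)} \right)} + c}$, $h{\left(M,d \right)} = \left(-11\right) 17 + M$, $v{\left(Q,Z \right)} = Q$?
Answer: $\frac{\sqrt{21775412307247027}}{3802513} \approx 38.807$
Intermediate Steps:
$h{\left(M,d \right)} = -187 + M$
$H = \frac{1}{3802513}$ ($H = \frac{1}{226 + 3802287} = \frac{1}{3802513} \approx 2.6298 \cdot 10^{-7}$)
$n = \frac{1}{3802513} \approx 2.6298 \cdot 10^{-7}$
$\sqrt{h{\left(1693,1897 \right)} + n} = \sqrt{\left(-187 + 1693\right) + \frac{1}{3802513}} = \sqrt{1506 + \frac{1}{3802513}} = \sqrt{\frac{5726584579}{3802513}} = \frac{\sqrt{21775412307247027}}{3802513}$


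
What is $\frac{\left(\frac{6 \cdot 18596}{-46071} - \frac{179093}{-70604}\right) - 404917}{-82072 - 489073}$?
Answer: $\frac{439037460865643}{619272892104060} \approx 0.70896$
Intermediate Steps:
$\frac{\left(\frac{6 \cdot 18596}{-46071} - \frac{179093}{-70604}\right) - 404917}{-82072 - 489073} = \frac{\left(111576 \left(- \frac{1}{46071}\right) - - \frac{179093}{70604}\right) - 404917}{-571145} = \left(\left(- \frac{37192}{15357} + \frac{179093}{70604}\right) - 404917\right) \left(- \frac{1}{571145}\right) = \left(\frac{124427233}{1084265628} - 404917\right) \left(- \frac{1}{571145}\right) = \left(- \frac{439037460865643}{1084265628}\right) \left(- \frac{1}{571145}\right) = \frac{439037460865643}{619272892104060}$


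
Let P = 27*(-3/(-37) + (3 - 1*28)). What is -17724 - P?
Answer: -630894/37 ≈ -17051.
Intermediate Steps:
P = -24894/37 (P = 27*(-3*(-1/37) + (3 - 28)) = 27*(3/37 - 25) = 27*(-922/37) = -24894/37 ≈ -672.81)
-17724 - P = -17724 - 1*(-24894/37) = -17724 + 24894/37 = -630894/37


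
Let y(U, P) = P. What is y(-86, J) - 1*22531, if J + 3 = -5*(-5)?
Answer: -22509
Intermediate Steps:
J = 22 (J = -3 - 5*(-5) = -3 + 25 = 22)
y(-86, J) - 1*22531 = 22 - 1*22531 = 22 - 22531 = -22509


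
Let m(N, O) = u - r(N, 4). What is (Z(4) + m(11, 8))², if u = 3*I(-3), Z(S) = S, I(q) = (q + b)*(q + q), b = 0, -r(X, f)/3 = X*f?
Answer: 36100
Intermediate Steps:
r(X, f) = -3*X*f
I(q) = 2*q² (I(q) = (q + 0)*(q + q) = q*(2*q) = 2*q²)
u = 54 (u = 3*(2*(-3)²) = 3*(2*9) = 3*18 = 54)
m(N, O) = 54 + 12*N (m(N, O) = 54 - (-3)*N*4 = 54 - (-12)*N = 54 + 12*N)
(Z(4) + m(11, 8))² = (4 + (54 + 12*11))² = (4 + (54 + 132))² = (4 + 186)² = 190² = 36100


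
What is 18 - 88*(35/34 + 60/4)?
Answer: -23674/17 ≈ -1392.6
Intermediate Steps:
18 - 88*(35/34 + 60/4) = 18 - 88*(35*(1/34) + 60*(¼)) = 18 - 88*(35/34 + 15) = 18 - 88*545/34 = 18 - 23980/17 = -23674/17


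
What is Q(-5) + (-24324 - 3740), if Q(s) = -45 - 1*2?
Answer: -28111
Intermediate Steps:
Q(s) = -47 (Q(s) = -45 - 2 = -47)
Q(-5) + (-24324 - 3740) = -47 + (-24324 - 3740) = -47 - 28064 = -28111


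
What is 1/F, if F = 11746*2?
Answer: 1/23492 ≈ 4.2568e-5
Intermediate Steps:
F = 23492
1/F = 1/23492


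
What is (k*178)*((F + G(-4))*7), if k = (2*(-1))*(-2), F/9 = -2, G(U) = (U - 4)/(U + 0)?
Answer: -79744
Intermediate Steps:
G(U) = (-4 + U)/U
F = -18 (F = 9*(-2) = -18)
k = 4 (k = -2*(-2) = 4)
(k*178)*((F + G(-4))*7) = (4*178)*((-18 + (-4 - 4)/(-4))*7) = 712*((-18 - 1/4*(-8))*7) = 712*((-18 + 2)*7) = 712*(-16*7) = 712*(-112) = -79744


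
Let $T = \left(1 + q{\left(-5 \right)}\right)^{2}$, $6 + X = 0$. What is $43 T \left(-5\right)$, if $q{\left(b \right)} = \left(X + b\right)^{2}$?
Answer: $-3200060$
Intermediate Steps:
$X = -6$ ($X = -6 + 0 = -6$)
$q{\left(b \right)} = \left(-6 + b\right)^{2}$
$T = 14884$ ($T = \left(1 + \left(-6 - 5\right)^{2}\right)^{2} = \left(1 + \left(-11\right)^{2}\right)^{2} = \left(1 + 121\right)^{2} = 122^{2} = 14884$)
$43 T \left(-5\right) = 43 \cdot 14884 \left(-5\right) = 640012 \left(-5\right) = -3200060$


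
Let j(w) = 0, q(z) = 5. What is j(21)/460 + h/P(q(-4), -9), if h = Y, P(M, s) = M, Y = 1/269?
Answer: 1/1345 ≈ 0.00074349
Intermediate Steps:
Y = 1/269 ≈ 0.0037175
h = 1/269 ≈ 0.0037175
j(21)/460 + h/P(q(-4), -9) = 0/460 + (1/269)/5 = 0*(1/460) + (1/269)*(⅕) = 0 + 1/1345 = 1/1345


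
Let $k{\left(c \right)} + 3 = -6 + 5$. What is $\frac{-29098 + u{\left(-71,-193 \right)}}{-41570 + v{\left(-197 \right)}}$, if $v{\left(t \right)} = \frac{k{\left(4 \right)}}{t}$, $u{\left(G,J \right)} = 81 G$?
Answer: $\frac{6865253}{8189286} \approx 0.83832$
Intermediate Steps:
$k{\left(c \right)} = -4$ ($k{\left(c \right)} = -3 + \left(-6 + 5\right) = -3 - 1 = -4$)
$v{\left(t \right)} = - \frac{4}{t}$
$\frac{-29098 + u{\left(-71,-193 \right)}}{-41570 + v{\left(-197 \right)}} = \frac{-29098 + 81 \left(-71\right)}{-41570 - \frac{4}{-197}} = \frac{-29098 - 5751}{-41570 - - \frac{4}{197}} = - \frac{34849}{-41570 + \frac{4}{197}} = - \frac{34849}{- \frac{8189286}{197}} = \left(-34849\right) \left(- \frac{197}{8189286}\right) = \frac{6865253}{8189286}$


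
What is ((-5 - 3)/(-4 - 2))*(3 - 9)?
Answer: -8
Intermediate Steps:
((-5 - 3)/(-4 - 2))*(3 - 9) = -8/(-6)*(-6) = -8*(-1/6)*(-6) = (4/3)*(-6) = -8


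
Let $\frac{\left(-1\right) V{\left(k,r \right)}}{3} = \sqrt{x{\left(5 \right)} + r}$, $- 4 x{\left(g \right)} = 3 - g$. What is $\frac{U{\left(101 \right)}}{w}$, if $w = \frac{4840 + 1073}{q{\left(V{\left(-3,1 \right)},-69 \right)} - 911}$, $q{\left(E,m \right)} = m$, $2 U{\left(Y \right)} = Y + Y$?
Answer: $- \frac{98980}{5913} \approx -16.739$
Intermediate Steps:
$x{\left(g \right)} = - \frac{3}{4} + \frac{g}{4}$ ($x{\left(g \right)} = - \frac{3 - g}{4} = - \frac{3}{4} + \frac{g}{4}$)
$V{\left(k,r \right)} = - 3 \sqrt{\frac{1}{2} + r}$ ($V{\left(k,r \right)} = - 3 \sqrt{\left(- \frac{3}{4} + \frac{1}{4} \cdot 5\right) + r} = - 3 \sqrt{\left(- \frac{3}{4} + \frac{5}{4}\right) + r} = - 3 \sqrt{\frac{1}{2} + r}$)
$U{\left(Y \right)} = Y$ ($U{\left(Y \right)} = \frac{Y + Y}{2} = \frac{2 Y}{2} = Y$)
$w = - \frac{5913}{980}$ ($w = \frac{4840 + 1073}{-69 - 911} = \frac{5913}{-980} = 5913 \left(- \frac{1}{980}\right) = - \frac{5913}{980} \approx -6.0337$)
$\frac{U{\left(101 \right)}}{w} = \frac{101}{- \frac{5913}{980}} = 101 \left(- \frac{980}{5913}\right) = - \frac{98980}{5913}$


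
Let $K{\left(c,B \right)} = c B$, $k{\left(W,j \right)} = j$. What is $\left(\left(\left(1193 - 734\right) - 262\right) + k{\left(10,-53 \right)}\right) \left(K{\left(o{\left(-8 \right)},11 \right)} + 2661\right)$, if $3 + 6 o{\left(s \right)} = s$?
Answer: $380280$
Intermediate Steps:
$o{\left(s \right)} = - \frac{1}{2} + \frac{s}{6}$
$K{\left(c,B \right)} = B c$
$\left(\left(\left(1193 - 734\right) - 262\right) + k{\left(10,-53 \right)}\right) \left(K{\left(o{\left(-8 \right)},11 \right)} + 2661\right) = \left(\left(\left(1193 - 734\right) - 262\right) - 53\right) \left(11 \left(- \frac{1}{2} + \frac{1}{6} \left(-8\right)\right) + 2661\right) = \left(\left(459 - 262\right) - 53\right) \left(11 \left(- \frac{1}{2} - \frac{4}{3}\right) + 2661\right) = \left(197 - 53\right) \left(11 \left(- \frac{11}{6}\right) + 2661\right) = 144 \left(- \frac{121}{6} + 2661\right) = 144 \cdot \frac{15845}{6} = 380280$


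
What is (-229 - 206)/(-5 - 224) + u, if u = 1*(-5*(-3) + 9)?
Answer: 5931/229 ≈ 25.900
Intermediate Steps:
u = 24 (u = 1*(15 + 9) = 1*24 = 24)
(-229 - 206)/(-5 - 224) + u = (-229 - 206)/(-5 - 224) + 24 = -435/(-229) + 24 = -435*(-1/229) + 24 = 435/229 + 24 = 5931/229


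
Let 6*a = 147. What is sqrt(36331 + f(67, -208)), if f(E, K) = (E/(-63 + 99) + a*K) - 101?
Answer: sqrt(1120891)/6 ≈ 176.45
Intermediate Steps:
a = 49/2 (a = (1/6)*147 = 49/2 ≈ 24.500)
f(E, K) = -101 + E/36 + 49*K/2 (f(E, K) = (E/(-63 + 99) + 49*K/2) - 101 = (E/36 + 49*K/2) - 101 = -101 + E/36 + 49*K/2)
sqrt(36331 + f(67, -208)) = sqrt(36331 + (-101 + (1/36)*67 + (49/2)*(-208))) = sqrt(36331 + (-101 + 67/36 - 5096)) = sqrt(36331 - 187025/36) = sqrt(1120891/36) = sqrt(1120891)/6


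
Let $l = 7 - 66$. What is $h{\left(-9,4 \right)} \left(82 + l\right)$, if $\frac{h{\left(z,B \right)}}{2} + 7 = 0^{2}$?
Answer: $-322$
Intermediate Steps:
$l = -59$ ($l = 7 - 66 = -59$)
$h{\left(z,B \right)} = -14$ ($h{\left(z,B \right)} = -14 + 2 \cdot 0^{2} = -14 + 2 \cdot 0 = -14 + 0 = -14$)
$h{\left(-9,4 \right)} \left(82 + l\right) = - 14 \left(82 - 59\right) = \left(-14\right) 23 = -322$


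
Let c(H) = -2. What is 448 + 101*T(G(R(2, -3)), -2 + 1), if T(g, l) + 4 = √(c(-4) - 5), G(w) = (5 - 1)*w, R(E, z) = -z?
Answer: 44 + 101*I*√7 ≈ 44.0 + 267.22*I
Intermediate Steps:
G(w) = 4*w
T(g, l) = -4 + I*√7 (T(g, l) = -4 + √(-2 - 5) = -4 + √(-7) = -4 + I*√7)
448 + 101*T(G(R(2, -3)), -2 + 1) = 448 + 101*(-4 + I*√7) = 448 + (-404 + 101*I*√7) = 44 + 101*I*√7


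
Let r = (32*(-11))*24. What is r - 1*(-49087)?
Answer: 40639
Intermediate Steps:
r = -8448 (r = -352*24 = -8448)
r - 1*(-49087) = -8448 - 1*(-49087) = -8448 + 49087 = 40639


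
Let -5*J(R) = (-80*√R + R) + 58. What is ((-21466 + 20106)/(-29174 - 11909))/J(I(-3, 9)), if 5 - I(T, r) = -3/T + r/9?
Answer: 414800/635923757 + 544000*√3/635923757 ≈ 0.0021340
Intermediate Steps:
I(T, r) = 5 + 3/T - r/9 (I(T, r) = 5 - (-3/T + r/9) = 5 + (3/T - r/9) = 5 + 3/T - r/9)
J(R) = -58/5 + 16*√R - R/5 (J(R) = -((-80*√R + R) + 58)/5 = -((R - 80*√R) + 58)/5 = -(58 + R - 80*√R)/5 = -58/5 + 16*√R - R/5)
((-21466 + 20106)/(-29174 - 11909))/J(I(-3, 9)) = ((-21466 + 20106)/(-29174 - 11909))/(-58/5 + 16*√(5 + 3/(-3) - ⅑*9) - (5 + 3/(-3) - ⅑*9)/5) = (-1360/(-41083))/(-58/5 + 16*√(5 + 3*(-⅓) - 1) - (5 + 3*(-⅓) - 1)/5) = (-1360*(-1/41083))/(-58/5 + 16*√(5 - 1 - 1) - (5 - 1 - 1)/5) = 1360/(41083*(-58/5 + 16*√3 - ⅕*3)) = 1360/(41083*(-58/5 + 16*√3 - ⅗)) = 1360/(41083*(-61/5 + 16*√3))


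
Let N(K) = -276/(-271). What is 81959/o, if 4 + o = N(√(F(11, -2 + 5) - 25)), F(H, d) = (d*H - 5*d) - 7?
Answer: -22210889/808 ≈ -27489.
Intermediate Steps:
F(H, d) = -7 - 5*d + H*d (F(H, d) = (H*d - 5*d) - 7 = (-5*d + H*d) - 7 = -7 - 5*d + H*d)
N(K) = 276/271 (N(K) = -276*(-1/271) = 276/271)
o = -808/271 (o = -4 + 276/271 = -808/271 ≈ -2.9815)
81959/o = 81959/(-808/271) = 81959*(-271/808) = -22210889/808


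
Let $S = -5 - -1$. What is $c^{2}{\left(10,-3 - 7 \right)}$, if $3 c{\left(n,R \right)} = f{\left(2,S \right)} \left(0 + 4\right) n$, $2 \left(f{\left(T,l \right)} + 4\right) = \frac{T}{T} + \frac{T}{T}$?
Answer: $1600$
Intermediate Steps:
$S = -4$ ($S = -5 + 1 = -4$)
$f{\left(T,l \right)} = -3$ ($f{\left(T,l \right)} = -4 + \frac{\frac{T}{T} + \frac{T}{T}}{2} = -4 + \frac{1 + 1}{2} = -4 + \frac{1}{2} \cdot 2 = -4 + 1 = -3$)
$c{\left(n,R \right)} = - 4 n$ ($c{\left(n,R \right)} = \frac{- 3 \left(0 + 4\right) n}{3} = \frac{\left(-3\right) 4 n}{3} = \frac{\left(-12\right) n}{3} = - 4 n$)
$c^{2}{\left(10,-3 - 7 \right)} = \left(\left(-4\right) 10\right)^{2} = \left(-40\right)^{2} = 1600$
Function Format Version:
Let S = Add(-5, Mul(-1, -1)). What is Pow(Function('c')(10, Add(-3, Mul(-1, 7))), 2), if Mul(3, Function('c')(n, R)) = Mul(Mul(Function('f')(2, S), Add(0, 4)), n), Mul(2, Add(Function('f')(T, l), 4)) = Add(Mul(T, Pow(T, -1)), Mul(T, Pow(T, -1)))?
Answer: 1600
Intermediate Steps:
S = -4 (S = Add(-5, 1) = -4)
Function('f')(T, l) = -3 (Function('f')(T, l) = Add(-4, Mul(Rational(1, 2), Add(Mul(T, Pow(T, -1)), Mul(T, Pow(T, -1))))) = Add(-4, Mul(Rational(1, 2), Add(1, 1))) = Add(-4, Mul(Rational(1, 2), 2)) = Add(-4, 1) = -3)
Function('c')(n, R) = Mul(-4, n) (Function('c')(n, R) = Mul(Rational(1, 3), Mul(Mul(-3, Add(0, 4)), n)) = Mul(Rational(1, 3), Mul(Mul(-3, 4), n)) = Mul(Rational(1, 3), Mul(-12, n)) = Mul(-4, n))
Pow(Function('c')(10, Add(-3, Mul(-1, 7))), 2) = Pow(Mul(-4, 10), 2) = Pow(-40, 2) = 1600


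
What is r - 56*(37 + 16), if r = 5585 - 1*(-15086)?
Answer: 17703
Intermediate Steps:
r = 20671 (r = 5585 + 15086 = 20671)
r - 56*(37 + 16) = 20671 - 56*(37 + 16) = 20671 - 56*53 = 20671 - 1*2968 = 20671 - 2968 = 17703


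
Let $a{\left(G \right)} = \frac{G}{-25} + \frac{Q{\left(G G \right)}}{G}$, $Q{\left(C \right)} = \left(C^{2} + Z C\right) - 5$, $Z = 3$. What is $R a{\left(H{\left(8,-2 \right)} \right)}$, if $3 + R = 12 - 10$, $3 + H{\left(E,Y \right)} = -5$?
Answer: $\frac{107011}{200} \approx 535.05$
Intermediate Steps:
$H{\left(E,Y \right)} = -8$ ($H{\left(E,Y \right)} = -3 - 5 = -8$)
$Q{\left(C \right)} = -5 + C^{2} + 3 C$ ($Q{\left(C \right)} = \left(C^{2} + 3 C\right) - 5 = -5 + C^{2} + 3 C$)
$a{\left(G \right)} = - \frac{G}{25} + \frac{-5 + G^{4} + 3 G^{2}}{G}$ ($a{\left(G \right)} = \frac{G}{-25} + \frac{-5 + \left(G G\right)^{2} + 3 G G}{G} = G \left(- \frac{1}{25}\right) + \frac{-5 + \left(G^{2}\right)^{2} + 3 G^{2}}{G} = - \frac{G}{25} + \frac{-5 + G^{4} + 3 G^{2}}{G}$)
$R = -1$ ($R = -3 + \left(12 - 10\right) = -3 + 2 = -1$)
$R a{\left(H{\left(8,-2 \right)} \right)} = - (\left(-8\right)^{3} - \frac{5}{-8} + \frac{74}{25} \left(-8\right)) = - (-512 - - \frac{5}{8} - \frac{592}{25}) = - (-512 + \frac{5}{8} - \frac{592}{25}) = \left(-1\right) \left(- \frac{107011}{200}\right) = \frac{107011}{200}$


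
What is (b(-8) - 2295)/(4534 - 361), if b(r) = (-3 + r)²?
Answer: -2174/4173 ≈ -0.52097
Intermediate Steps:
(b(-8) - 2295)/(4534 - 361) = ((-3 - 8)² - 2295)/(4534 - 361) = ((-11)² - 2295)/4173 = (121 - 2295)*(1/4173) = -2174*1/4173 = -2174/4173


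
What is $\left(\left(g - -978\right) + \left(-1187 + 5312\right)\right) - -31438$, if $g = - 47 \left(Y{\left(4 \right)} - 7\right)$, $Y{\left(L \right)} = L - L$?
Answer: $36870$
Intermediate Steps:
$Y{\left(L \right)} = 0$
$g = 329$ ($g = - 47 \left(0 - 7\right) = \left(-47\right) \left(-7\right) = 329$)
$\left(\left(g - -978\right) + \left(-1187 + 5312\right)\right) - -31438 = \left(\left(329 - -978\right) + \left(-1187 + 5312\right)\right) - -31438 = \left(\left(329 + \left(-1844 + 2822\right)\right) + 4125\right) + 31438 = \left(\left(329 + 978\right) + 4125\right) + 31438 = \left(1307 + 4125\right) + 31438 = 5432 + 31438 = 36870$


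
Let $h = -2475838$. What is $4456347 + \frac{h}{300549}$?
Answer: $\frac{1339348158665}{300549} \approx 4.4563 \cdot 10^{6}$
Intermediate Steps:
$4456347 + \frac{h}{300549} = 4456347 - \frac{2475838}{300549} = \frac{1339348158665}{300549}$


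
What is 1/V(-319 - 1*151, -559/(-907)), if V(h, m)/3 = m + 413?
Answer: 907/1125450 ≈ 0.00080590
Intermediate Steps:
V(h, m) = 1239 + 3*m (V(h, m) = 3*(m + 413) = 3*(413 + m) = 1239 + 3*m)
1/V(-319 - 1*151, -559/(-907)) = 1/(1239 + 3*(-559/(-907))) = 1/(1239 + 3*(-559*(-1/907))) = 1/(1239 + 3*(559/907)) = 1/(1239 + 1677/907) = 1/(1125450/907) = 907/1125450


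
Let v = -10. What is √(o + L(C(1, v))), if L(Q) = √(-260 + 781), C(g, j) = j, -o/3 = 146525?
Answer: √(-439575 + √521) ≈ 662.99*I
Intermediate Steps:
o = -439575 (o = -3*146525 = -439575)
L(Q) = √521
√(o + L(C(1, v))) = √(-439575 + √521)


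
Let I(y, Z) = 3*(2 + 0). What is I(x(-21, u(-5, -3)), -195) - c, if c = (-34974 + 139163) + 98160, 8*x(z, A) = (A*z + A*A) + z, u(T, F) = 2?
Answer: -202343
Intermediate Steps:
x(z, A) = z/8 + A²/8 + A*z/8 (x(z, A) = ((A*z + A*A) + z)/8 = ((A*z + A²) + z)/8 = ((A² + A*z) + z)/8 = (z + A² + A*z)/8 = z/8 + A²/8 + A*z/8)
c = 202349 (c = 104189 + 98160 = 202349)
I(y, Z) = 6 (I(y, Z) = 3*2 = 6)
I(x(-21, u(-5, -3)), -195) - c = 6 - 1*202349 = 6 - 202349 = -202343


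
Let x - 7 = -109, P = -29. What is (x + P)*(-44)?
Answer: 5764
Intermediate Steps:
x = -102 (x = 7 - 109 = -102)
(x + P)*(-44) = (-102 - 29)*(-44) = -131*(-44) = 5764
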